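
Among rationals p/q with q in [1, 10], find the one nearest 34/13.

21/8

Expand x = 34/13 as a continued fraction with the Euclidean algorithm:
  34 = 2*13 + 8, so a_0 = 2.
  13 = 1*8 + 5, so a_1 = 1.
  8 = 1*5 + 3, so a_2 = 1.
  5 = 1*3 + 2, so a_3 = 1.
  3 = 1*2 + 1, so a_4 = 1.
  2 = 2*1 + 0, so a_5 = 2.
so x = [2; 1, 1, 1, 1, 2].
Convergents (p_i = a_i*p_{i-1} + p_{i-2}, q_i = a_i*q_{i-1} + q_{i-2} with p_{-2}=0, p_{-1}=1, q_{-2}=1, q_{-1}=0), until the denominator exceeds 10:
  i=0: a_0=2, p_0 = 2*1 + 0 = 2, q_0 = 2*0 + 1 = 1.
  i=1: a_1=1, p_1 = 1*2 + 1 = 3, q_1 = 1*1 + 0 = 1.
  i=2: a_2=1, p_2 = 1*3 + 2 = 5, q_2 = 1*1 + 1 = 2.
  i=3: a_3=1, p_3 = 1*5 + 3 = 8, q_3 = 1*2 + 1 = 3.
  i=4: a_4=1, p_4 = 1*8 + 5 = 13, q_4 = 1*3 + 2 = 5.
  i=5: a_5=2, p_5 = 2*13 + 8 = 34, q_5 = 2*5 + 3 = 13.
q_5 = 13 > 10, so the last convergent with denominator <= 10 is p_4/q_4 = 13/5.
The closest fraction with denominator <= 10 is either p_4/q_4 or the intermediate fraction (k*p_4 + p_3)/(k*q_4 + q_3) with the largest k >= 1 whose denominator stays <= 10; these approach x as k grows, and every other convergent or intermediate fraction in range is farther away.
Largest k: floor((10 - q_3)/q_4) = floor((10 - 3)/5) = 1.
That gives (1*13 + 8)/(1*5 + 3) = 21/8.
Compare the errors: |x - 13/5| = |34*5 - 13*13|/(13*5) = 1/65, and |x - 21/8| = |34*8 - 21*13|/(13*8) = 1/104.
Cross-multiplying, 1*65 = 65 < 104 = 1*104, so 1/104 is smaller: the intermediate fraction 21/8 is closer to x than 13/5.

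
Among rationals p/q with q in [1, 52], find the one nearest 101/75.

66/49

Expand x = 101/75 as a continued fraction with the Euclidean algorithm:
  101 = 1*75 + 26, so a_0 = 1.
  75 = 2*26 + 23, so a_1 = 2.
  26 = 1*23 + 3, so a_2 = 1.
  23 = 7*3 + 2, so a_3 = 7.
  3 = 1*2 + 1, so a_4 = 1.
  2 = 2*1 + 0, so a_5 = 2.
so x = [1; 2, 1, 7, 1, 2].
Convergents (p_i = a_i*p_{i-1} + p_{i-2}, q_i = a_i*q_{i-1} + q_{i-2} with p_{-2}=0, p_{-1}=1, q_{-2}=1, q_{-1}=0), until the denominator exceeds 52:
  i=0: a_0=1, p_0 = 1*1 + 0 = 1, q_0 = 1*0 + 1 = 1.
  i=1: a_1=2, p_1 = 2*1 + 1 = 3, q_1 = 2*1 + 0 = 2.
  i=2: a_2=1, p_2 = 1*3 + 1 = 4, q_2 = 1*2 + 1 = 3.
  i=3: a_3=7, p_3 = 7*4 + 3 = 31, q_3 = 7*3 + 2 = 23.
  i=4: a_4=1, p_4 = 1*31 + 4 = 35, q_4 = 1*23 + 3 = 26.
  i=5: a_5=2, p_5 = 2*35 + 31 = 101, q_5 = 2*26 + 23 = 75.
q_5 = 75 > 52, so the last convergent with denominator <= 52 is p_4/q_4 = 35/26.
The closest fraction with denominator <= 52 is either p_4/q_4 or the intermediate fraction (k*p_4 + p_3)/(k*q_4 + q_3) with the largest k >= 1 whose denominator stays <= 52; these approach x as k grows, and every other convergent or intermediate fraction in range is farther away.
Largest k: floor((52 - q_3)/q_4) = floor((52 - 23)/26) = 1.
That gives (1*35 + 31)/(1*26 + 23) = 66/49.
Compare the errors: |x - 35/26| = |101*26 - 35*75|/(75*26) = 1/1950, and |x - 66/49| = |101*49 - 66*75|/(75*49) = 1/3675.
Cross-multiplying, 1*1950 = 1950 < 3675 = 1*3675, so 1/3675 is smaller: the intermediate fraction 66/49 is closer to x than 35/26.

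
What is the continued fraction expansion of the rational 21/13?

[1; 1, 1, 1, 1, 2]

Run the Euclidean algorithm on 21 and 13; the successive quotients are the partial quotients a_0, a_1, ... (each step inverts the fractional part left over by the previous one):
  21 = 1*13 + 8, so a_0 = 1.
  13 = 1*8 + 5, so a_1 = 1.
  8 = 1*5 + 3, so a_2 = 1.
  5 = 1*3 + 2, so a_3 = 1.
  3 = 1*2 + 1, so a_4 = 1.
  2 = 2*1 + 0, so a_5 = 2.
The remainder reaches 0 after 6 divisions, so the expansion has 6 partial quotients, read off in order.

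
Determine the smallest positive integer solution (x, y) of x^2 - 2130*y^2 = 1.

(x, y) = (23999, 520)

First expand sqrt(2130) as a continued fraction. With x_i = (sqrt(2130) + m_i)/d_i and (m_0, d_0) = (0, 1): a_0 = floor(sqrt(2130)) = 46, since 46^2 = 2116 <= 2130 < 2209 = 47^2.
Iterate m_{i+1} = d_i*a_i - m_i, d_{i+1} = (2130 - m_{i+1}^2)/d_i, a_{i+1} = floor((a_0 + m_{i+1})/d_{i+1}):
  m_1 = 1*46 - 0 = 46, d_1 = (2130 - 46^2)/1 = 14/1 = 14, a_1 = floor((46 + 46)/14) = 6.
  m_2 = 14*6 - 46 = 38, d_2 = (2130 - 38^2)/14 = 686/14 = 49, a_2 = floor((46 + 38)/49) = 1.
  m_3 = 49*1 - 38 = 11, d_3 = (2130 - 11^2)/49 = 2009/49 = 41, a_3 = floor((46 + 11)/41) = 1.
  m_4 = 41*1 - 11 = 30, d_4 = (2130 - 30^2)/41 = 1230/41 = 30, a_4 = floor((46 + 30)/30) = 2.
  m_5 = 30*2 - 30 = 30, d_5 = (2130 - 30^2)/30 = 1230/30 = 41, a_5 = floor((46 + 30)/41) = 1.
  m_6 = 41*1 - 30 = 11, d_6 = (2130 - 11^2)/41 = 2009/41 = 49, a_6 = floor((46 + 11)/49) = 1.
  m_7 = 49*1 - 11 = 38, d_7 = (2130 - 38^2)/49 = 686/49 = 14, a_7 = floor((46 + 38)/14) = 6.
  m_8 = 14*6 - 38 = 46, d_8 = (2130 - 46^2)/14 = 14/14 = 1, a_8 = floor((46 + 46)/1) = 92.
  m_9 = 1*92 - 46 = 46, d_9 = (2130 - 46^2)/1 = 14/1 = 14: (m_9, d_9) = (m_1, d_1) = (46, 14), so from here the quotients repeat a_1, ..., a_8; the period length is 8.
So sqrt(2130) = [46; (6, 1, 1, 2, 1, 1, 6, 92)] with period length k = 8.
k is even, so the fundamental solution of x^2 - 2130y^2 = 1 is (p_{k-1}, q_{k-1}) = (p_7, q_7); compute convergents through index 7.
Convergents (p_i = a_i*p_{i-1} + p_{i-2}, q_i = a_i*q_{i-1} + q_{i-2} with p_{-2}=0, p_{-1}=1, q_{-2}=1, q_{-1}=0):
  i=0: a_0=46, p_0 = 46*1 + 0 = 46, q_0 = 46*0 + 1 = 1.
  i=1: a_1=6, p_1 = 6*46 + 1 = 277, q_1 = 6*1 + 0 = 6.
  i=2: a_2=1, p_2 = 1*277 + 46 = 323, q_2 = 1*6 + 1 = 7.
  i=3: a_3=1, p_3 = 1*323 + 277 = 600, q_3 = 1*7 + 6 = 13.
  i=4: a_4=2, p_4 = 2*600 + 323 = 1523, q_4 = 2*13 + 7 = 33.
  i=5: a_5=1, p_5 = 1*1523 + 600 = 2123, q_5 = 1*33 + 13 = 46.
  i=6: a_6=1, p_6 = 1*2123 + 1523 = 3646, q_6 = 1*46 + 33 = 79.
  i=7: a_7=6, p_7 = 6*3646 + 2123 = 23999, q_7 = 6*79 + 46 = 520.
Check: 23999^2 - 2130*520^2 = 575952001 - 575952000 = 1, so (x, y) = (23999, 520) solves the equation, and by the theorem it is the least positive solution.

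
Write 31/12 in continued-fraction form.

[2; 1, 1, 2, 2]

Run the Euclidean algorithm on 31 and 12; the successive quotients are the partial quotients a_0, a_1, ... (each step inverts the fractional part left over by the previous one):
  31 = 2*12 + 7, so a_0 = 2.
  12 = 1*7 + 5, so a_1 = 1.
  7 = 1*5 + 2, so a_2 = 1.
  5 = 2*2 + 1, so a_3 = 2.
  2 = 2*1 + 0, so a_4 = 2.
The remainder reaches 0 after 5 divisions, so the expansion has 5 partial quotients, read off in order.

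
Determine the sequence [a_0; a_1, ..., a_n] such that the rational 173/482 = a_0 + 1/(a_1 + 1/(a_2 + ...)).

[0; 2, 1, 3, 1, 2, 12]

Run the Euclidean algorithm on 173 and 482; the successive quotients are the partial quotients a_0, a_1, ... (each step inverts the fractional part left over by the previous one):
  173 = 0*482 + 173, so a_0 = 0.
  482 = 2*173 + 136, so a_1 = 2.
  173 = 1*136 + 37, so a_2 = 1.
  136 = 3*37 + 25, so a_3 = 3.
  37 = 1*25 + 12, so a_4 = 1.
  25 = 2*12 + 1, so a_5 = 2.
  12 = 12*1 + 0, so a_6 = 12.
The remainder reaches 0 after 7 divisions, so the expansion has 7 partial quotients, read off in order.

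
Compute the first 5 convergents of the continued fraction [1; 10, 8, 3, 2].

1/1, 11/10, 89/81, 278/253, 645/587

Using the convergent recurrence p_i = a_i*p_{i-1} + p_{i-2}, q_i = a_i*q_{i-1} + q_{i-2} with p_{-2}=0, p_{-1}=1, q_{-2}=1, q_{-1}=0:
  i=0: a_0=1, p_0 = 1*1 + 0 = 1, q_0 = 1*0 + 1 = 1.
  i=1: a_1=10, p_1 = 10*1 + 1 = 11, q_1 = 10*1 + 0 = 10.
  i=2: a_2=8, p_2 = 8*11 + 1 = 89, q_2 = 8*10 + 1 = 81.
  i=3: a_3=3, p_3 = 3*89 + 11 = 278, q_3 = 3*81 + 10 = 253.
  i=4: a_4=2, p_4 = 2*278 + 89 = 645, q_4 = 2*253 + 81 = 587.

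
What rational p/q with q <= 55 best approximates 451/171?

124/47

Expand x = 451/171 as a continued fraction with the Euclidean algorithm:
  451 = 2*171 + 109, so a_0 = 2.
  171 = 1*109 + 62, so a_1 = 1.
  109 = 1*62 + 47, so a_2 = 1.
  62 = 1*47 + 15, so a_3 = 1.
  47 = 3*15 + 2, so a_4 = 3.
  15 = 7*2 + 1, so a_5 = 7.
  2 = 2*1 + 0, so a_6 = 2.
so x = [2; 1, 1, 1, 3, 7, 2].
Convergents (p_i = a_i*p_{i-1} + p_{i-2}, q_i = a_i*q_{i-1} + q_{i-2} with p_{-2}=0, p_{-1}=1, q_{-2}=1, q_{-1}=0), until the denominator exceeds 55:
  i=0: a_0=2, p_0 = 2*1 + 0 = 2, q_0 = 2*0 + 1 = 1.
  i=1: a_1=1, p_1 = 1*2 + 1 = 3, q_1 = 1*1 + 0 = 1.
  i=2: a_2=1, p_2 = 1*3 + 2 = 5, q_2 = 1*1 + 1 = 2.
  i=3: a_3=1, p_3 = 1*5 + 3 = 8, q_3 = 1*2 + 1 = 3.
  i=4: a_4=3, p_4 = 3*8 + 5 = 29, q_4 = 3*3 + 2 = 11.
  i=5: a_5=7, p_5 = 7*29 + 8 = 211, q_5 = 7*11 + 3 = 80.
q_5 = 80 > 55, so the last convergent with denominator <= 55 is p_4/q_4 = 29/11.
The closest fraction with denominator <= 55 is either p_4/q_4 or the intermediate fraction (k*p_4 + p_3)/(k*q_4 + q_3) with the largest k >= 1 whose denominator stays <= 55; these approach x as k grows, and every other convergent or intermediate fraction in range is farther away.
Largest k: floor((55 - q_3)/q_4) = floor((55 - 3)/11) = 4.
That gives (4*29 + 8)/(4*11 + 3) = 124/47.
Compare the errors: |x - 29/11| = |451*11 - 29*171|/(171*11) = 2/1881, and |x - 124/47| = |451*47 - 124*171|/(171*47) = 7/8037.
Cross-multiplying, 7*1881 = 13167 < 16074 = 2*8037, so 7/8037 is smaller: the intermediate fraction 124/47 is closer to x than 29/11.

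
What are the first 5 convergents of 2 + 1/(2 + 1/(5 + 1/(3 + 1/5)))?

Using the convergent recurrence p_i = a_i*p_{i-1} + p_{i-2}, q_i = a_i*q_{i-1} + q_{i-2} with p_{-2}=0, p_{-1}=1, q_{-2}=1, q_{-1}=0:
  i=0: a_0=2, p_0 = 2*1 + 0 = 2, q_0 = 2*0 + 1 = 1.
  i=1: a_1=2, p_1 = 2*2 + 1 = 5, q_1 = 2*1 + 0 = 2.
  i=2: a_2=5, p_2 = 5*5 + 2 = 27, q_2 = 5*2 + 1 = 11.
  i=3: a_3=3, p_3 = 3*27 + 5 = 86, q_3 = 3*11 + 2 = 35.
  i=4: a_4=5, p_4 = 5*86 + 27 = 457, q_4 = 5*35 + 11 = 186.

2/1, 5/2, 27/11, 86/35, 457/186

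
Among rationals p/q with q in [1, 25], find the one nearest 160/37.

108/25

Expand x = 160/37 as a continued fraction with the Euclidean algorithm:
  160 = 4*37 + 12, so a_0 = 4.
  37 = 3*12 + 1, so a_1 = 3.
  12 = 12*1 + 0, so a_2 = 12.
so x = [4; 3, 12].
Convergents (p_i = a_i*p_{i-1} + p_{i-2}, q_i = a_i*q_{i-1} + q_{i-2} with p_{-2}=0, p_{-1}=1, q_{-2}=1, q_{-1}=0), until the denominator exceeds 25:
  i=0: a_0=4, p_0 = 4*1 + 0 = 4, q_0 = 4*0 + 1 = 1.
  i=1: a_1=3, p_1 = 3*4 + 1 = 13, q_1 = 3*1 + 0 = 3.
  i=2: a_2=12, p_2 = 12*13 + 4 = 160, q_2 = 12*3 + 1 = 37.
q_2 = 37 > 25, so the last convergent with denominator <= 25 is p_1/q_1 = 13/3.
The closest fraction with denominator <= 25 is either p_1/q_1 or the intermediate fraction (k*p_1 + p_0)/(k*q_1 + q_0) with the largest k >= 1 whose denominator stays <= 25; these approach x as k grows, and every other convergent or intermediate fraction in range is farther away.
Largest k: floor((25 - q_0)/q_1) = floor((25 - 1)/3) = 8.
That gives (8*13 + 4)/(8*3 + 1) = 108/25.
Compare the errors: |x - 13/3| = |160*3 - 13*37|/(37*3) = 1/111, and |x - 108/25| = |160*25 - 108*37|/(37*25) = 4/925.
Cross-multiplying, 4*111 = 444 < 925 = 1*925, so 4/925 is smaller: the intermediate fraction 108/25 is closer to x than 13/3.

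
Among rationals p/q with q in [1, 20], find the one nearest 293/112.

34/13

Expand x = 293/112 as a continued fraction with the Euclidean algorithm:
  293 = 2*112 + 69, so a_0 = 2.
  112 = 1*69 + 43, so a_1 = 1.
  69 = 1*43 + 26, so a_2 = 1.
  43 = 1*26 + 17, so a_3 = 1.
  26 = 1*17 + 9, so a_4 = 1.
  17 = 1*9 + 8, so a_5 = 1.
  9 = 1*8 + 1, so a_6 = 1.
  8 = 8*1 + 0, so a_7 = 8.
so x = [2; 1, 1, 1, 1, 1, 1, 8].
Convergents (p_i = a_i*p_{i-1} + p_{i-2}, q_i = a_i*q_{i-1} + q_{i-2} with p_{-2}=0, p_{-1}=1, q_{-2}=1, q_{-1}=0), until the denominator exceeds 20:
  i=0: a_0=2, p_0 = 2*1 + 0 = 2, q_0 = 2*0 + 1 = 1.
  i=1: a_1=1, p_1 = 1*2 + 1 = 3, q_1 = 1*1 + 0 = 1.
  i=2: a_2=1, p_2 = 1*3 + 2 = 5, q_2 = 1*1 + 1 = 2.
  i=3: a_3=1, p_3 = 1*5 + 3 = 8, q_3 = 1*2 + 1 = 3.
  i=4: a_4=1, p_4 = 1*8 + 5 = 13, q_4 = 1*3 + 2 = 5.
  i=5: a_5=1, p_5 = 1*13 + 8 = 21, q_5 = 1*5 + 3 = 8.
  i=6: a_6=1, p_6 = 1*21 + 13 = 34, q_6 = 1*8 + 5 = 13.
  i=7: a_7=8, p_7 = 8*34 + 21 = 293, q_7 = 8*13 + 8 = 112.
q_7 = 112 > 20, so the last convergent with denominator <= 20 is p_6/q_6 = 34/13.
The closest fraction with denominator <= 20 is either p_6/q_6 or the intermediate fraction (k*p_6 + p_5)/(k*q_6 + q_5) with the largest k >= 1 whose denominator stays <= 20; these approach x as k grows, and every other convergent or intermediate fraction in range is farther away.
Largest k: floor((20 - q_5)/q_6) = floor((20 - 8)/13) = 0.
Since k = 0, no intermediate fraction beyond p_6/q_6 has denominator <= 20, so the convergent 34/13 is the closest (its error is |293*13 - 34*112|/(112*13) = 1/1456).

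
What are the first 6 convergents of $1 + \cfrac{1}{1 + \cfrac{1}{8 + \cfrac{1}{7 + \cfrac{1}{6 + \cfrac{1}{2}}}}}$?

Using the convergent recurrence p_i = a_i*p_{i-1} + p_{i-2}, q_i = a_i*q_{i-1} + q_{i-2} with p_{-2}=0, p_{-1}=1, q_{-2}=1, q_{-1}=0:
  i=0: a_0=1, p_0 = 1*1 + 0 = 1, q_0 = 1*0 + 1 = 1.
  i=1: a_1=1, p_1 = 1*1 + 1 = 2, q_1 = 1*1 + 0 = 1.
  i=2: a_2=8, p_2 = 8*2 + 1 = 17, q_2 = 8*1 + 1 = 9.
  i=3: a_3=7, p_3 = 7*17 + 2 = 121, q_3 = 7*9 + 1 = 64.
  i=4: a_4=6, p_4 = 6*121 + 17 = 743, q_4 = 6*64 + 9 = 393.
  i=5: a_5=2, p_5 = 2*743 + 121 = 1607, q_5 = 2*393 + 64 = 850.

1/1, 2/1, 17/9, 121/64, 743/393, 1607/850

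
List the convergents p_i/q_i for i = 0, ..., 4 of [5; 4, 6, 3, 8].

5/1, 21/4, 131/25, 414/79, 3443/657

Using the convergent recurrence p_i = a_i*p_{i-1} + p_{i-2}, q_i = a_i*q_{i-1} + q_{i-2} with p_{-2}=0, p_{-1}=1, q_{-2}=1, q_{-1}=0:
  i=0: a_0=5, p_0 = 5*1 + 0 = 5, q_0 = 5*0 + 1 = 1.
  i=1: a_1=4, p_1 = 4*5 + 1 = 21, q_1 = 4*1 + 0 = 4.
  i=2: a_2=6, p_2 = 6*21 + 5 = 131, q_2 = 6*4 + 1 = 25.
  i=3: a_3=3, p_3 = 3*131 + 21 = 414, q_3 = 3*25 + 4 = 79.
  i=4: a_4=8, p_4 = 8*414 + 131 = 3443, q_4 = 8*79 + 25 = 657.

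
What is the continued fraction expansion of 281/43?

[6; 1, 1, 6, 1, 2]

Run the Euclidean algorithm on 281 and 43; the successive quotients are the partial quotients a_0, a_1, ... (each step inverts the fractional part left over by the previous one):
  281 = 6*43 + 23, so a_0 = 6.
  43 = 1*23 + 20, so a_1 = 1.
  23 = 1*20 + 3, so a_2 = 1.
  20 = 6*3 + 2, so a_3 = 6.
  3 = 1*2 + 1, so a_4 = 1.
  2 = 2*1 + 0, so a_5 = 2.
The remainder reaches 0 after 6 divisions, so the expansion has 6 partial quotients, read off in order.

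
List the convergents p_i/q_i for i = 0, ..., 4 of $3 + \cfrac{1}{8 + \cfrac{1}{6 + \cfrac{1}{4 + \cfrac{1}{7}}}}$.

Using the convergent recurrence p_i = a_i*p_{i-1} + p_{i-2}, q_i = a_i*q_{i-1} + q_{i-2} with p_{-2}=0, p_{-1}=1, q_{-2}=1, q_{-1}=0:
  i=0: a_0=3, p_0 = 3*1 + 0 = 3, q_0 = 3*0 + 1 = 1.
  i=1: a_1=8, p_1 = 8*3 + 1 = 25, q_1 = 8*1 + 0 = 8.
  i=2: a_2=6, p_2 = 6*25 + 3 = 153, q_2 = 6*8 + 1 = 49.
  i=3: a_3=4, p_3 = 4*153 + 25 = 637, q_3 = 4*49 + 8 = 204.
  i=4: a_4=7, p_4 = 7*637 + 153 = 4612, q_4 = 7*204 + 49 = 1477.

3/1, 25/8, 153/49, 637/204, 4612/1477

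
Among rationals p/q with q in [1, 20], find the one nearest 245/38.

129/20

Expand x = 245/38 as a continued fraction with the Euclidean algorithm:
  245 = 6*38 + 17, so a_0 = 6.
  38 = 2*17 + 4, so a_1 = 2.
  17 = 4*4 + 1, so a_2 = 4.
  4 = 4*1 + 0, so a_3 = 4.
so x = [6; 2, 4, 4].
Convergents (p_i = a_i*p_{i-1} + p_{i-2}, q_i = a_i*q_{i-1} + q_{i-2} with p_{-2}=0, p_{-1}=1, q_{-2}=1, q_{-1}=0), until the denominator exceeds 20:
  i=0: a_0=6, p_0 = 6*1 + 0 = 6, q_0 = 6*0 + 1 = 1.
  i=1: a_1=2, p_1 = 2*6 + 1 = 13, q_1 = 2*1 + 0 = 2.
  i=2: a_2=4, p_2 = 4*13 + 6 = 58, q_2 = 4*2 + 1 = 9.
  i=3: a_3=4, p_3 = 4*58 + 13 = 245, q_3 = 4*9 + 2 = 38.
q_3 = 38 > 20, so the last convergent with denominator <= 20 is p_2/q_2 = 58/9.
The closest fraction with denominator <= 20 is either p_2/q_2 or the intermediate fraction (k*p_2 + p_1)/(k*q_2 + q_1) with the largest k >= 1 whose denominator stays <= 20; these approach x as k grows, and every other convergent or intermediate fraction in range is farther away.
Largest k: floor((20 - q_1)/q_2) = floor((20 - 2)/9) = 2.
That gives (2*58 + 13)/(2*9 + 2) = 129/20.
Compare the errors: |x - 58/9| = |245*9 - 58*38|/(38*9) = 1/342, and |x - 129/20| = |245*20 - 129*38|/(38*20) = 2/760.
Cross-multiplying, 2*342 = 684 < 760 = 1*760, so 2/760 is smaller: the intermediate fraction 129/20 is closer to x than 58/9.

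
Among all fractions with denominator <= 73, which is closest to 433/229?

104/55

Expand x = 433/229 as a continued fraction with the Euclidean algorithm:
  433 = 1*229 + 204, so a_0 = 1.
  229 = 1*204 + 25, so a_1 = 1.
  204 = 8*25 + 4, so a_2 = 8.
  25 = 6*4 + 1, so a_3 = 6.
  4 = 4*1 + 0, so a_4 = 4.
so x = [1; 1, 8, 6, 4].
Convergents (p_i = a_i*p_{i-1} + p_{i-2}, q_i = a_i*q_{i-1} + q_{i-2} with p_{-2}=0, p_{-1}=1, q_{-2}=1, q_{-1}=0), until the denominator exceeds 73:
  i=0: a_0=1, p_0 = 1*1 + 0 = 1, q_0 = 1*0 + 1 = 1.
  i=1: a_1=1, p_1 = 1*1 + 1 = 2, q_1 = 1*1 + 0 = 1.
  i=2: a_2=8, p_2 = 8*2 + 1 = 17, q_2 = 8*1 + 1 = 9.
  i=3: a_3=6, p_3 = 6*17 + 2 = 104, q_3 = 6*9 + 1 = 55.
  i=4: a_4=4, p_4 = 4*104 + 17 = 433, q_4 = 4*55 + 9 = 229.
q_4 = 229 > 73, so the last convergent with denominator <= 73 is p_3/q_3 = 104/55.
The closest fraction with denominator <= 73 is either p_3/q_3 or the intermediate fraction (k*p_3 + p_2)/(k*q_3 + q_2) with the largest k >= 1 whose denominator stays <= 73; these approach x as k grows, and every other convergent or intermediate fraction in range is farther away.
Largest k: floor((73 - q_2)/q_3) = floor((73 - 9)/55) = 1.
That gives (1*104 + 17)/(1*55 + 9) = 121/64.
Compare the errors: |x - 104/55| = |433*55 - 104*229|/(229*55) = 1/12595, and |x - 121/64| = |433*64 - 121*229|/(229*64) = 3/14656.
Cross-multiplying, 1*14656 = 14656 < 37785 = 3*12595, so 1/12595 is smaller: the convergent 104/55 is closer to x than 121/64.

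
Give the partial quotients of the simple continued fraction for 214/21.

Run the Euclidean algorithm on 214 and 21; the successive quotients are the partial quotients a_0, a_1, ... (each step inverts the fractional part left over by the previous one):
  214 = 10*21 + 4, so a_0 = 10.
  21 = 5*4 + 1, so a_1 = 5.
  4 = 4*1 + 0, so a_2 = 4.
The remainder reaches 0 after 3 divisions, so the expansion has 3 partial quotients, read off in order.

[10; 5, 4]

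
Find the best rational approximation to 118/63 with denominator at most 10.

15/8

Expand x = 118/63 as a continued fraction with the Euclidean algorithm:
  118 = 1*63 + 55, so a_0 = 1.
  63 = 1*55 + 8, so a_1 = 1.
  55 = 6*8 + 7, so a_2 = 6.
  8 = 1*7 + 1, so a_3 = 1.
  7 = 7*1 + 0, so a_4 = 7.
so x = [1; 1, 6, 1, 7].
Convergents (p_i = a_i*p_{i-1} + p_{i-2}, q_i = a_i*q_{i-1} + q_{i-2} with p_{-2}=0, p_{-1}=1, q_{-2}=1, q_{-1}=0), until the denominator exceeds 10:
  i=0: a_0=1, p_0 = 1*1 + 0 = 1, q_0 = 1*0 + 1 = 1.
  i=1: a_1=1, p_1 = 1*1 + 1 = 2, q_1 = 1*1 + 0 = 1.
  i=2: a_2=6, p_2 = 6*2 + 1 = 13, q_2 = 6*1 + 1 = 7.
  i=3: a_3=1, p_3 = 1*13 + 2 = 15, q_3 = 1*7 + 1 = 8.
  i=4: a_4=7, p_4 = 7*15 + 13 = 118, q_4 = 7*8 + 7 = 63.
q_4 = 63 > 10, so the last convergent with denominator <= 10 is p_3/q_3 = 15/8.
The closest fraction with denominator <= 10 is either p_3/q_3 or the intermediate fraction (k*p_3 + p_2)/(k*q_3 + q_2) with the largest k >= 1 whose denominator stays <= 10; these approach x as k grows, and every other convergent or intermediate fraction in range is farther away.
Largest k: floor((10 - q_2)/q_3) = floor((10 - 7)/8) = 0.
Since k = 0, no intermediate fraction beyond p_3/q_3 has denominator <= 10, so the convergent 15/8 is the closest (its error is |118*8 - 15*63|/(63*8) = 1/504).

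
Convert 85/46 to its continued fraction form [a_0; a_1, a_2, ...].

[1; 1, 5, 1, 1, 3]

Run the Euclidean algorithm on 85 and 46; the successive quotients are the partial quotients a_0, a_1, ... (each step inverts the fractional part left over by the previous one):
  85 = 1*46 + 39, so a_0 = 1.
  46 = 1*39 + 7, so a_1 = 1.
  39 = 5*7 + 4, so a_2 = 5.
  7 = 1*4 + 3, so a_3 = 1.
  4 = 1*3 + 1, so a_4 = 1.
  3 = 3*1 + 0, so a_5 = 3.
The remainder reaches 0 after 6 divisions, so the expansion has 6 partial quotients, read off in order.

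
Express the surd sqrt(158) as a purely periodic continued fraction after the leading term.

[12; (1, 1, 3, 12, 3, 1, 1, 24)]

Write x_i = (sqrt(158) + m_i)/d_i with (m_0, d_0) = (0, 1). a_0 = floor(sqrt(158)) = 12, since 12^2 = 144 <= 158 < 169 = 13^2.
Iterate m_{i+1} = d_i*a_i - m_i, d_{i+1} = (158 - m_{i+1}^2)/d_i, a_{i+1} = floor((a_0 + m_{i+1})/d_{i+1}):
  m_1 = 1*12 - 0 = 12, d_1 = (158 - 12^2)/1 = 14/1 = 14, a_1 = floor((12 + 12)/14) = 1.
  m_2 = 14*1 - 12 = 2, d_2 = (158 - 2^2)/14 = 154/14 = 11, a_2 = floor((12 + 2)/11) = 1.
  m_3 = 11*1 - 2 = 9, d_3 = (158 - 9^2)/11 = 77/11 = 7, a_3 = floor((12 + 9)/7) = 3.
  m_4 = 7*3 - 9 = 12, d_4 = (158 - 12^2)/7 = 14/7 = 2, a_4 = floor((12 + 12)/2) = 12.
  m_5 = 2*12 - 12 = 12, d_5 = (158 - 12^2)/2 = 14/2 = 7, a_5 = floor((12 + 12)/7) = 3.
  m_6 = 7*3 - 12 = 9, d_6 = (158 - 9^2)/7 = 77/7 = 11, a_6 = floor((12 + 9)/11) = 1.
  m_7 = 11*1 - 9 = 2, d_7 = (158 - 2^2)/11 = 154/11 = 14, a_7 = floor((12 + 2)/14) = 1.
  m_8 = 14*1 - 2 = 12, d_8 = (158 - 12^2)/14 = 14/14 = 1, a_8 = floor((12 + 12)/1) = 24.
  m_9 = 1*24 - 12 = 12, d_9 = (158 - 12^2)/1 = 14/1 = 14: (m_9, d_9) = (m_1, d_1) = (12, 14), so from here the quotients repeat a_1, ..., a_8; the period length is 8.
Hence the expansion of sqrt(158) is a_0 = 12 followed by the repeating block 1, 1, 3, 12, 3, 1, 1, 24 (period 8).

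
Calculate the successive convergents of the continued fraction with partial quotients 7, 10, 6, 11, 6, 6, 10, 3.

7/1, 71/10, 433/61, 4834/681, 29437/4147, 181456/25563, 1843997/259777, 5713447/804894

Using the convergent recurrence p_i = a_i*p_{i-1} + p_{i-2}, q_i = a_i*q_{i-1} + q_{i-2} with p_{-2}=0, p_{-1}=1, q_{-2}=1, q_{-1}=0:
  i=0: a_0=7, p_0 = 7*1 + 0 = 7, q_0 = 7*0 + 1 = 1.
  i=1: a_1=10, p_1 = 10*7 + 1 = 71, q_1 = 10*1 + 0 = 10.
  i=2: a_2=6, p_2 = 6*71 + 7 = 433, q_2 = 6*10 + 1 = 61.
  i=3: a_3=11, p_3 = 11*433 + 71 = 4834, q_3 = 11*61 + 10 = 681.
  i=4: a_4=6, p_4 = 6*4834 + 433 = 29437, q_4 = 6*681 + 61 = 4147.
  i=5: a_5=6, p_5 = 6*29437 + 4834 = 181456, q_5 = 6*4147 + 681 = 25563.
  i=6: a_6=10, p_6 = 10*181456 + 29437 = 1843997, q_6 = 10*25563 + 4147 = 259777.
  i=7: a_7=3, p_7 = 3*1843997 + 181456 = 5713447, q_7 = 3*259777 + 25563 = 804894.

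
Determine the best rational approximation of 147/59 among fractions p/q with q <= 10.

Expand x = 147/59 as a continued fraction with the Euclidean algorithm:
  147 = 2*59 + 29, so a_0 = 2.
  59 = 2*29 + 1, so a_1 = 2.
  29 = 29*1 + 0, so a_2 = 29.
so x = [2; 2, 29].
Convergents (p_i = a_i*p_{i-1} + p_{i-2}, q_i = a_i*q_{i-1} + q_{i-2} with p_{-2}=0, p_{-1}=1, q_{-2}=1, q_{-1}=0), until the denominator exceeds 10:
  i=0: a_0=2, p_0 = 2*1 + 0 = 2, q_0 = 2*0 + 1 = 1.
  i=1: a_1=2, p_1 = 2*2 + 1 = 5, q_1 = 2*1 + 0 = 2.
  i=2: a_2=29, p_2 = 29*5 + 2 = 147, q_2 = 29*2 + 1 = 59.
q_2 = 59 > 10, so the last convergent with denominator <= 10 is p_1/q_1 = 5/2.
The closest fraction with denominator <= 10 is either p_1/q_1 or the intermediate fraction (k*p_1 + p_0)/(k*q_1 + q_0) with the largest k >= 1 whose denominator stays <= 10; these approach x as k grows, and every other convergent or intermediate fraction in range is farther away.
Largest k: floor((10 - q_0)/q_1) = floor((10 - 1)/2) = 4.
That gives (4*5 + 2)/(4*2 + 1) = 22/9.
Compare the errors: |x - 5/2| = |147*2 - 5*59|/(59*2) = 1/118, and |x - 22/9| = |147*9 - 22*59|/(59*9) = 25/531.
Cross-multiplying, 1*531 = 531 < 2950 = 25*118, so 1/118 is smaller: the convergent 5/2 is closer to x than 22/9.

5/2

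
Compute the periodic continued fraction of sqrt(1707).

Write x_i = (sqrt(1707) + m_i)/d_i with (m_0, d_0) = (0, 1). a_0 = floor(sqrt(1707)) = 41, since 41^2 = 1681 <= 1707 < 1764 = 42^2.
Iterate m_{i+1} = d_i*a_i - m_i, d_{i+1} = (1707 - m_{i+1}^2)/d_i, a_{i+1} = floor((a_0 + m_{i+1})/d_{i+1}):
  m_1 = 1*41 - 0 = 41, d_1 = (1707 - 41^2)/1 = 26/1 = 26, a_1 = floor((41 + 41)/26) = 3.
  m_2 = 26*3 - 41 = 37, d_2 = (1707 - 37^2)/26 = 338/26 = 13, a_2 = floor((41 + 37)/13) = 6.
  m_3 = 13*6 - 37 = 41, d_3 = (1707 - 41^2)/13 = 26/13 = 2, a_3 = floor((41 + 41)/2) = 41.
  m_4 = 2*41 - 41 = 41, d_4 = (1707 - 41^2)/2 = 26/2 = 13, a_4 = floor((41 + 41)/13) = 6.
  m_5 = 13*6 - 41 = 37, d_5 = (1707 - 37^2)/13 = 338/13 = 26, a_5 = floor((41 + 37)/26) = 3.
  m_6 = 26*3 - 37 = 41, d_6 = (1707 - 41^2)/26 = 26/26 = 1, a_6 = floor((41 + 41)/1) = 82.
  m_7 = 1*82 - 41 = 41, d_7 = (1707 - 41^2)/1 = 26/1 = 26: (m_7, d_7) = (m_1, d_1) = (41, 26), so from here the quotients repeat a_1, ..., a_6; the period length is 6.
Hence the expansion of sqrt(1707) is a_0 = 41 followed by the repeating block 3, 6, 41, 6, 3, 82 (period 6).

[41; (3, 6, 41, 6, 3, 82)]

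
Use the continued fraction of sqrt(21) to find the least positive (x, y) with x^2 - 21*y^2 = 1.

(x, y) = (55, 12)

First expand sqrt(21) as a continued fraction. With x_i = (sqrt(21) + m_i)/d_i and (m_0, d_0) = (0, 1): a_0 = floor(sqrt(21)) = 4, since 4^2 = 16 <= 21 < 25 = 5^2.
Iterate m_{i+1} = d_i*a_i - m_i, d_{i+1} = (21 - m_{i+1}^2)/d_i, a_{i+1} = floor((a_0 + m_{i+1})/d_{i+1}):
  m_1 = 1*4 - 0 = 4, d_1 = (21 - 4^2)/1 = 5/1 = 5, a_1 = floor((4 + 4)/5) = 1.
  m_2 = 5*1 - 4 = 1, d_2 = (21 - 1^2)/5 = 20/5 = 4, a_2 = floor((4 + 1)/4) = 1.
  m_3 = 4*1 - 1 = 3, d_3 = (21 - 3^2)/4 = 12/4 = 3, a_3 = floor((4 + 3)/3) = 2.
  m_4 = 3*2 - 3 = 3, d_4 = (21 - 3^2)/3 = 12/3 = 4, a_4 = floor((4 + 3)/4) = 1.
  m_5 = 4*1 - 3 = 1, d_5 = (21 - 1^2)/4 = 20/4 = 5, a_5 = floor((4 + 1)/5) = 1.
  m_6 = 5*1 - 1 = 4, d_6 = (21 - 4^2)/5 = 5/5 = 1, a_6 = floor((4 + 4)/1) = 8.
  m_7 = 1*8 - 4 = 4, d_7 = (21 - 4^2)/1 = 5/1 = 5: (m_7, d_7) = (m_1, d_1) = (4, 5), so from here the quotients repeat a_1, ..., a_6; the period length is 6.
So sqrt(21) = [4; (1, 1, 2, 1, 1, 8)] with period length k = 6.
k is even, so the fundamental solution of x^2 - 21y^2 = 1 is (p_{k-1}, q_{k-1}) = (p_5, q_5); compute convergents through index 5.
Convergents (p_i = a_i*p_{i-1} + p_{i-2}, q_i = a_i*q_{i-1} + q_{i-2} with p_{-2}=0, p_{-1}=1, q_{-2}=1, q_{-1}=0):
  i=0: a_0=4, p_0 = 4*1 + 0 = 4, q_0 = 4*0 + 1 = 1.
  i=1: a_1=1, p_1 = 1*4 + 1 = 5, q_1 = 1*1 + 0 = 1.
  i=2: a_2=1, p_2 = 1*5 + 4 = 9, q_2 = 1*1 + 1 = 2.
  i=3: a_3=2, p_3 = 2*9 + 5 = 23, q_3 = 2*2 + 1 = 5.
  i=4: a_4=1, p_4 = 1*23 + 9 = 32, q_4 = 1*5 + 2 = 7.
  i=5: a_5=1, p_5 = 1*32 + 23 = 55, q_5 = 1*7 + 5 = 12.
Check: 55^2 - 21*12^2 = 3025 - 3024 = 1, so (x, y) = (55, 12) solves the equation, and by the theorem it is the least positive solution.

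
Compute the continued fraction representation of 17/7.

[2; 2, 3]

Run the Euclidean algorithm on 17 and 7; the successive quotients are the partial quotients a_0, a_1, ... (each step inverts the fractional part left over by the previous one):
  17 = 2*7 + 3, so a_0 = 2.
  7 = 2*3 + 1, so a_1 = 2.
  3 = 3*1 + 0, so a_2 = 3.
The remainder reaches 0 after 3 divisions, so the expansion has 3 partial quotients, read off in order.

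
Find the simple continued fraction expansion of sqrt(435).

Write x_i = (sqrt(435) + m_i)/d_i with (m_0, d_0) = (0, 1). a_0 = floor(sqrt(435)) = 20, since 20^2 = 400 <= 435 < 441 = 21^2.
Iterate m_{i+1} = d_i*a_i - m_i, d_{i+1} = (435 - m_{i+1}^2)/d_i, a_{i+1} = floor((a_0 + m_{i+1})/d_{i+1}):
  m_1 = 1*20 - 0 = 20, d_1 = (435 - 20^2)/1 = 35/1 = 35, a_1 = floor((20 + 20)/35) = 1.
  m_2 = 35*1 - 20 = 15, d_2 = (435 - 15^2)/35 = 210/35 = 6, a_2 = floor((20 + 15)/6) = 5.
  m_3 = 6*5 - 15 = 15, d_3 = (435 - 15^2)/6 = 210/6 = 35, a_3 = floor((20 + 15)/35) = 1.
  m_4 = 35*1 - 15 = 20, d_4 = (435 - 20^2)/35 = 35/35 = 1, a_4 = floor((20 + 20)/1) = 40.
  m_5 = 1*40 - 20 = 20, d_5 = (435 - 20^2)/1 = 35/1 = 35: (m_5, d_5) = (m_1, d_1) = (20, 35), so from here the quotients repeat a_1, ..., a_4; the period length is 4.
Hence the expansion of sqrt(435) is a_0 = 20 followed by the repeating block 1, 5, 1, 40 (period 4).

[20; (1, 5, 1, 40)]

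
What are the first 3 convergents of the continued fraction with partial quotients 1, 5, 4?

1/1, 6/5, 25/21

Using the convergent recurrence p_i = a_i*p_{i-1} + p_{i-2}, q_i = a_i*q_{i-1} + q_{i-2} with p_{-2}=0, p_{-1}=1, q_{-2}=1, q_{-1}=0:
  i=0: a_0=1, p_0 = 1*1 + 0 = 1, q_0 = 1*0 + 1 = 1.
  i=1: a_1=5, p_1 = 5*1 + 1 = 6, q_1 = 5*1 + 0 = 5.
  i=2: a_2=4, p_2 = 4*6 + 1 = 25, q_2 = 4*5 + 1 = 21.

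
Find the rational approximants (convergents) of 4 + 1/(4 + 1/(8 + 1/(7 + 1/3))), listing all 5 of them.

Using the convergent recurrence p_i = a_i*p_{i-1} + p_{i-2}, q_i = a_i*q_{i-1} + q_{i-2} with p_{-2}=0, p_{-1}=1, q_{-2}=1, q_{-1}=0:
  i=0: a_0=4, p_0 = 4*1 + 0 = 4, q_0 = 4*0 + 1 = 1.
  i=1: a_1=4, p_1 = 4*4 + 1 = 17, q_1 = 4*1 + 0 = 4.
  i=2: a_2=8, p_2 = 8*17 + 4 = 140, q_2 = 8*4 + 1 = 33.
  i=3: a_3=7, p_3 = 7*140 + 17 = 997, q_3 = 7*33 + 4 = 235.
  i=4: a_4=3, p_4 = 3*997 + 140 = 3131, q_4 = 3*235 + 33 = 738.

4/1, 17/4, 140/33, 997/235, 3131/738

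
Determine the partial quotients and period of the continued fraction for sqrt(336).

[18; (3, 36)]

Write x_i = (sqrt(336) + m_i)/d_i with (m_0, d_0) = (0, 1). a_0 = floor(sqrt(336)) = 18, since 18^2 = 324 <= 336 < 361 = 19^2.
Iterate m_{i+1} = d_i*a_i - m_i, d_{i+1} = (336 - m_{i+1}^2)/d_i, a_{i+1} = floor((a_0 + m_{i+1})/d_{i+1}):
  m_1 = 1*18 - 0 = 18, d_1 = (336 - 18^2)/1 = 12/1 = 12, a_1 = floor((18 + 18)/12) = 3.
  m_2 = 12*3 - 18 = 18, d_2 = (336 - 18^2)/12 = 12/12 = 1, a_2 = floor((18 + 18)/1) = 36.
  m_3 = 1*36 - 18 = 18, d_3 = (336 - 18^2)/1 = 12/1 = 12: (m_3, d_3) = (m_1, d_1) = (18, 12), so from here the quotients repeat a_1, a_2; the period length is 2.
Hence the expansion of sqrt(336) is a_0 = 18 followed by the repeating block 3, 36 (period 2).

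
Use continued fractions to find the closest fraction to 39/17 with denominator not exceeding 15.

Expand x = 39/17 as a continued fraction with the Euclidean algorithm:
  39 = 2*17 + 5, so a_0 = 2.
  17 = 3*5 + 2, so a_1 = 3.
  5 = 2*2 + 1, so a_2 = 2.
  2 = 2*1 + 0, so a_3 = 2.
so x = [2; 3, 2, 2].
Convergents (p_i = a_i*p_{i-1} + p_{i-2}, q_i = a_i*q_{i-1} + q_{i-2} with p_{-2}=0, p_{-1}=1, q_{-2}=1, q_{-1}=0), until the denominator exceeds 15:
  i=0: a_0=2, p_0 = 2*1 + 0 = 2, q_0 = 2*0 + 1 = 1.
  i=1: a_1=3, p_1 = 3*2 + 1 = 7, q_1 = 3*1 + 0 = 3.
  i=2: a_2=2, p_2 = 2*7 + 2 = 16, q_2 = 2*3 + 1 = 7.
  i=3: a_3=2, p_3 = 2*16 + 7 = 39, q_3 = 2*7 + 3 = 17.
q_3 = 17 > 15, so the last convergent with denominator <= 15 is p_2/q_2 = 16/7.
The closest fraction with denominator <= 15 is either p_2/q_2 or the intermediate fraction (k*p_2 + p_1)/(k*q_2 + q_1) with the largest k >= 1 whose denominator stays <= 15; these approach x as k grows, and every other convergent or intermediate fraction in range is farther away.
Largest k: floor((15 - q_1)/q_2) = floor((15 - 3)/7) = 1.
That gives (1*16 + 7)/(1*7 + 3) = 23/10.
Compare the errors: |x - 16/7| = |39*7 - 16*17|/(17*7) = 1/119, and |x - 23/10| = |39*10 - 23*17|/(17*10) = 1/170.
Cross-multiplying, 1*119 = 119 < 170 = 1*170, so 1/170 is smaller: the intermediate fraction 23/10 is closer to x than 16/7.

23/10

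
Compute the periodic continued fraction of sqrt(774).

Write x_i = (sqrt(774) + m_i)/d_i with (m_0, d_0) = (0, 1). a_0 = floor(sqrt(774)) = 27, since 27^2 = 729 <= 774 < 784 = 28^2.
Iterate m_{i+1} = d_i*a_i - m_i, d_{i+1} = (774 - m_{i+1}^2)/d_i, a_{i+1} = floor((a_0 + m_{i+1})/d_{i+1}):
  m_1 = 1*27 - 0 = 27, d_1 = (774 - 27^2)/1 = 45/1 = 45, a_1 = floor((27 + 27)/45) = 1.
  m_2 = 45*1 - 27 = 18, d_2 = (774 - 18^2)/45 = 450/45 = 10, a_2 = floor((27 + 18)/10) = 4.
  m_3 = 10*4 - 18 = 22, d_3 = (774 - 22^2)/10 = 290/10 = 29, a_3 = floor((27 + 22)/29) = 1.
  m_4 = 29*1 - 22 = 7, d_4 = (774 - 7^2)/29 = 725/29 = 25, a_4 = floor((27 + 7)/25) = 1.
  m_5 = 25*1 - 7 = 18, d_5 = (774 - 18^2)/25 = 450/25 = 18, a_5 = floor((27 + 18)/18) = 2.
  m_6 = 18*2 - 18 = 18, d_6 = (774 - 18^2)/18 = 450/18 = 25, a_6 = floor((27 + 18)/25) = 1.
  m_7 = 25*1 - 18 = 7, d_7 = (774 - 7^2)/25 = 725/25 = 29, a_7 = floor((27 + 7)/29) = 1.
  m_8 = 29*1 - 7 = 22, d_8 = (774 - 22^2)/29 = 290/29 = 10, a_8 = floor((27 + 22)/10) = 4.
  m_9 = 10*4 - 22 = 18, d_9 = (774 - 18^2)/10 = 450/10 = 45, a_9 = floor((27 + 18)/45) = 1.
  m_10 = 45*1 - 18 = 27, d_10 = (774 - 27^2)/45 = 45/45 = 1, a_10 = floor((27 + 27)/1) = 54.
  m_11 = 1*54 - 27 = 27, d_11 = (774 - 27^2)/1 = 45/1 = 45: (m_11, d_11) = (m_1, d_1) = (27, 45), so from here the quotients repeat a_1, ..., a_10; the period length is 10.
Hence the expansion of sqrt(774) is a_0 = 27 followed by the repeating block 1, 4, 1, 1, 2, 1, 1, 4, 1, 54 (period 10).

[27; (1, 4, 1, 1, 2, 1, 1, 4, 1, 54)]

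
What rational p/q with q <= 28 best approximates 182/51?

25/7

Expand x = 182/51 as a continued fraction with the Euclidean algorithm:
  182 = 3*51 + 29, so a_0 = 3.
  51 = 1*29 + 22, so a_1 = 1.
  29 = 1*22 + 7, so a_2 = 1.
  22 = 3*7 + 1, so a_3 = 3.
  7 = 7*1 + 0, so a_4 = 7.
so x = [3; 1, 1, 3, 7].
Convergents (p_i = a_i*p_{i-1} + p_{i-2}, q_i = a_i*q_{i-1} + q_{i-2} with p_{-2}=0, p_{-1}=1, q_{-2}=1, q_{-1}=0), until the denominator exceeds 28:
  i=0: a_0=3, p_0 = 3*1 + 0 = 3, q_0 = 3*0 + 1 = 1.
  i=1: a_1=1, p_1 = 1*3 + 1 = 4, q_1 = 1*1 + 0 = 1.
  i=2: a_2=1, p_2 = 1*4 + 3 = 7, q_2 = 1*1 + 1 = 2.
  i=3: a_3=3, p_3 = 3*7 + 4 = 25, q_3 = 3*2 + 1 = 7.
  i=4: a_4=7, p_4 = 7*25 + 7 = 182, q_4 = 7*7 + 2 = 51.
q_4 = 51 > 28, so the last convergent with denominator <= 28 is p_3/q_3 = 25/7.
The closest fraction with denominator <= 28 is either p_3/q_3 or the intermediate fraction (k*p_3 + p_2)/(k*q_3 + q_2) with the largest k >= 1 whose denominator stays <= 28; these approach x as k grows, and every other convergent or intermediate fraction in range is farther away.
Largest k: floor((28 - q_2)/q_3) = floor((28 - 2)/7) = 3.
That gives (3*25 + 7)/(3*7 + 2) = 82/23.
Compare the errors: |x - 25/7| = |182*7 - 25*51|/(51*7) = 1/357, and |x - 82/23| = |182*23 - 82*51|/(51*23) = 4/1173.
Cross-multiplying, 1*1173 = 1173 < 1428 = 4*357, so 1/357 is smaller: the convergent 25/7 is closer to x than 82/23.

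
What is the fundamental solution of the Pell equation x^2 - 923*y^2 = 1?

First expand sqrt(923) as a continued fraction. With x_i = (sqrt(923) + m_i)/d_i and (m_0, d_0) = (0, 1): a_0 = floor(sqrt(923)) = 30, since 30^2 = 900 <= 923 < 961 = 31^2.
Iterate m_{i+1} = d_i*a_i - m_i, d_{i+1} = (923 - m_{i+1}^2)/d_i, a_{i+1} = floor((a_0 + m_{i+1})/d_{i+1}):
  m_1 = 1*30 - 0 = 30, d_1 = (923 - 30^2)/1 = 23/1 = 23, a_1 = floor((30 + 30)/23) = 2.
  m_2 = 23*2 - 30 = 16, d_2 = (923 - 16^2)/23 = 667/23 = 29, a_2 = floor((30 + 16)/29) = 1.
  m_3 = 29*1 - 16 = 13, d_3 = (923 - 13^2)/29 = 754/29 = 26, a_3 = floor((30 + 13)/26) = 1.
  m_4 = 26*1 - 13 = 13, d_4 = (923 - 13^2)/26 = 754/26 = 29, a_4 = floor((30 + 13)/29) = 1.
  m_5 = 29*1 - 13 = 16, d_5 = (923 - 16^2)/29 = 667/29 = 23, a_5 = floor((30 + 16)/23) = 2.
  m_6 = 23*2 - 16 = 30, d_6 = (923 - 30^2)/23 = 23/23 = 1, a_6 = floor((30 + 30)/1) = 60.
  m_7 = 1*60 - 30 = 30, d_7 = (923 - 30^2)/1 = 23/1 = 23: (m_7, d_7) = (m_1, d_1) = (30, 23), so from here the quotients repeat a_1, ..., a_6; the period length is 6.
So sqrt(923) = [30; (2, 1, 1, 1, 2, 60)] with period length k = 6.
k is even, so the fundamental solution of x^2 - 923y^2 = 1 is (p_{k-1}, q_{k-1}) = (p_5, q_5); compute convergents through index 5.
Convergents (p_i = a_i*p_{i-1} + p_{i-2}, q_i = a_i*q_{i-1} + q_{i-2} with p_{-2}=0, p_{-1}=1, q_{-2}=1, q_{-1}=0):
  i=0: a_0=30, p_0 = 30*1 + 0 = 30, q_0 = 30*0 + 1 = 1.
  i=1: a_1=2, p_1 = 2*30 + 1 = 61, q_1 = 2*1 + 0 = 2.
  i=2: a_2=1, p_2 = 1*61 + 30 = 91, q_2 = 1*2 + 1 = 3.
  i=3: a_3=1, p_3 = 1*91 + 61 = 152, q_3 = 1*3 + 2 = 5.
  i=4: a_4=1, p_4 = 1*152 + 91 = 243, q_4 = 1*5 + 3 = 8.
  i=5: a_5=2, p_5 = 2*243 + 152 = 638, q_5 = 2*8 + 5 = 21.
Check: 638^2 - 923*21^2 = 407044 - 407043 = 1, so (x, y) = (638, 21) solves the equation, and by the theorem it is the least positive solution.

(x, y) = (638, 21)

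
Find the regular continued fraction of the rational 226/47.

[4; 1, 4, 4, 2]

Run the Euclidean algorithm on 226 and 47; the successive quotients are the partial quotients a_0, a_1, ... (each step inverts the fractional part left over by the previous one):
  226 = 4*47 + 38, so a_0 = 4.
  47 = 1*38 + 9, so a_1 = 1.
  38 = 4*9 + 2, so a_2 = 4.
  9 = 4*2 + 1, so a_3 = 4.
  2 = 2*1 + 0, so a_4 = 2.
The remainder reaches 0 after 5 divisions, so the expansion has 5 partial quotients, read off in order.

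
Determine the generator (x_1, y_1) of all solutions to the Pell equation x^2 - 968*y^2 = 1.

First expand sqrt(968) as a continued fraction. With x_i = (sqrt(968) + m_i)/d_i and (m_0, d_0) = (0, 1): a_0 = floor(sqrt(968)) = 31, since 31^2 = 961 <= 968 < 1024 = 32^2.
Iterate m_{i+1} = d_i*a_i - m_i, d_{i+1} = (968 - m_{i+1}^2)/d_i, a_{i+1} = floor((a_0 + m_{i+1})/d_{i+1}):
  m_1 = 1*31 - 0 = 31, d_1 = (968 - 31^2)/1 = 7/1 = 7, a_1 = floor((31 + 31)/7) = 8.
  m_2 = 7*8 - 31 = 25, d_2 = (968 - 25^2)/7 = 343/7 = 49, a_2 = floor((31 + 25)/49) = 1.
  m_3 = 49*1 - 25 = 24, d_3 = (968 - 24^2)/49 = 392/49 = 8, a_3 = floor((31 + 24)/8) = 6.
  m_4 = 8*6 - 24 = 24, d_4 = (968 - 24^2)/8 = 392/8 = 49, a_4 = floor((31 + 24)/49) = 1.
  m_5 = 49*1 - 24 = 25, d_5 = (968 - 25^2)/49 = 343/49 = 7, a_5 = floor((31 + 25)/7) = 8.
  m_6 = 7*8 - 25 = 31, d_6 = (968 - 31^2)/7 = 7/7 = 1, a_6 = floor((31 + 31)/1) = 62.
  m_7 = 1*62 - 31 = 31, d_7 = (968 - 31^2)/1 = 7/1 = 7: (m_7, d_7) = (m_1, d_1) = (31, 7), so from here the quotients repeat a_1, ..., a_6; the period length is 6.
So sqrt(968) = [31; (8, 1, 6, 1, 8, 62)] with period length k = 6.
k is even, so the fundamental solution of x^2 - 968y^2 = 1 is (p_{k-1}, q_{k-1}) = (p_5, q_5); compute convergents through index 5.
Convergents (p_i = a_i*p_{i-1} + p_{i-2}, q_i = a_i*q_{i-1} + q_{i-2} with p_{-2}=0, p_{-1}=1, q_{-2}=1, q_{-1}=0):
  i=0: a_0=31, p_0 = 31*1 + 0 = 31, q_0 = 31*0 + 1 = 1.
  i=1: a_1=8, p_1 = 8*31 + 1 = 249, q_1 = 8*1 + 0 = 8.
  i=2: a_2=1, p_2 = 1*249 + 31 = 280, q_2 = 1*8 + 1 = 9.
  i=3: a_3=6, p_3 = 6*280 + 249 = 1929, q_3 = 6*9 + 8 = 62.
  i=4: a_4=1, p_4 = 1*1929 + 280 = 2209, q_4 = 1*62 + 9 = 71.
  i=5: a_5=8, p_5 = 8*2209 + 1929 = 19601, q_5 = 8*71 + 62 = 630.
Check: 19601^2 - 968*630^2 = 384199201 - 384199200 = 1, so (x, y) = (19601, 630) solves the equation, and by the theorem it is the least positive solution.

(x, y) = (19601, 630)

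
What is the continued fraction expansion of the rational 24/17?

Run the Euclidean algorithm on 24 and 17; the successive quotients are the partial quotients a_0, a_1, ... (each step inverts the fractional part left over by the previous one):
  24 = 1*17 + 7, so a_0 = 1.
  17 = 2*7 + 3, so a_1 = 2.
  7 = 2*3 + 1, so a_2 = 2.
  3 = 3*1 + 0, so a_3 = 3.
The remainder reaches 0 after 4 divisions, so the expansion has 4 partial quotients, read off in order.

[1; 2, 2, 3]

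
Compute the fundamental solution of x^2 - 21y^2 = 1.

First expand sqrt(21) as a continued fraction. With x_i = (sqrt(21) + m_i)/d_i and (m_0, d_0) = (0, 1): a_0 = floor(sqrt(21)) = 4, since 4^2 = 16 <= 21 < 25 = 5^2.
Iterate m_{i+1} = d_i*a_i - m_i, d_{i+1} = (21 - m_{i+1}^2)/d_i, a_{i+1} = floor((a_0 + m_{i+1})/d_{i+1}):
  m_1 = 1*4 - 0 = 4, d_1 = (21 - 4^2)/1 = 5/1 = 5, a_1 = floor((4 + 4)/5) = 1.
  m_2 = 5*1 - 4 = 1, d_2 = (21 - 1^2)/5 = 20/5 = 4, a_2 = floor((4 + 1)/4) = 1.
  m_3 = 4*1 - 1 = 3, d_3 = (21 - 3^2)/4 = 12/4 = 3, a_3 = floor((4 + 3)/3) = 2.
  m_4 = 3*2 - 3 = 3, d_4 = (21 - 3^2)/3 = 12/3 = 4, a_4 = floor((4 + 3)/4) = 1.
  m_5 = 4*1 - 3 = 1, d_5 = (21 - 1^2)/4 = 20/4 = 5, a_5 = floor((4 + 1)/5) = 1.
  m_6 = 5*1 - 1 = 4, d_6 = (21 - 4^2)/5 = 5/5 = 1, a_6 = floor((4 + 4)/1) = 8.
  m_7 = 1*8 - 4 = 4, d_7 = (21 - 4^2)/1 = 5/1 = 5: (m_7, d_7) = (m_1, d_1) = (4, 5), so from here the quotients repeat a_1, ..., a_6; the period length is 6.
So sqrt(21) = [4; (1, 1, 2, 1, 1, 8)] with period length k = 6.
k is even, so the fundamental solution of x^2 - 21y^2 = 1 is (p_{k-1}, q_{k-1}) = (p_5, q_5); compute convergents through index 5.
Convergents (p_i = a_i*p_{i-1} + p_{i-2}, q_i = a_i*q_{i-1} + q_{i-2} with p_{-2}=0, p_{-1}=1, q_{-2}=1, q_{-1}=0):
  i=0: a_0=4, p_0 = 4*1 + 0 = 4, q_0 = 4*0 + 1 = 1.
  i=1: a_1=1, p_1 = 1*4 + 1 = 5, q_1 = 1*1 + 0 = 1.
  i=2: a_2=1, p_2 = 1*5 + 4 = 9, q_2 = 1*1 + 1 = 2.
  i=3: a_3=2, p_3 = 2*9 + 5 = 23, q_3 = 2*2 + 1 = 5.
  i=4: a_4=1, p_4 = 1*23 + 9 = 32, q_4 = 1*5 + 2 = 7.
  i=5: a_5=1, p_5 = 1*32 + 23 = 55, q_5 = 1*7 + 5 = 12.
Check: 55^2 - 21*12^2 = 3025 - 3024 = 1, so (x, y) = (55, 12) solves the equation, and by the theorem it is the least positive solution.

(x, y) = (55, 12)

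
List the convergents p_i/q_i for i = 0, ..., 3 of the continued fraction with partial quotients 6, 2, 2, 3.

6/1, 13/2, 32/5, 109/17

Using the convergent recurrence p_i = a_i*p_{i-1} + p_{i-2}, q_i = a_i*q_{i-1} + q_{i-2} with p_{-2}=0, p_{-1}=1, q_{-2}=1, q_{-1}=0:
  i=0: a_0=6, p_0 = 6*1 + 0 = 6, q_0 = 6*0 + 1 = 1.
  i=1: a_1=2, p_1 = 2*6 + 1 = 13, q_1 = 2*1 + 0 = 2.
  i=2: a_2=2, p_2 = 2*13 + 6 = 32, q_2 = 2*2 + 1 = 5.
  i=3: a_3=3, p_3 = 3*32 + 13 = 109, q_3 = 3*5 + 2 = 17.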